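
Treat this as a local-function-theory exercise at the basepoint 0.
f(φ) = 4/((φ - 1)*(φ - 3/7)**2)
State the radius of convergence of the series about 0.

The radius of convergence is 3/7.

Denominator factor (φ - 3/7)^2: pole of order 2 at 3/7, modulus 3/7.
Denominator factor (φ - 1): pole of order 1 at 1, modulus 1.
The radius of convergence is the smallest modulus among the singular points: 3/7.


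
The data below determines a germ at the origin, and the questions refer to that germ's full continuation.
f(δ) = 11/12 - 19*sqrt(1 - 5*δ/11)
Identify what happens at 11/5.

The point is an algebraic (square-root) branch point.

The term (-19)*sqrt(1 - δ/(11/5)) has argument 1 - 11/5/(11/5) = 0 at 11/5: a square-root (algebraic, two-sheeted) branch point; the remaining terms are analytic or single-valued there.


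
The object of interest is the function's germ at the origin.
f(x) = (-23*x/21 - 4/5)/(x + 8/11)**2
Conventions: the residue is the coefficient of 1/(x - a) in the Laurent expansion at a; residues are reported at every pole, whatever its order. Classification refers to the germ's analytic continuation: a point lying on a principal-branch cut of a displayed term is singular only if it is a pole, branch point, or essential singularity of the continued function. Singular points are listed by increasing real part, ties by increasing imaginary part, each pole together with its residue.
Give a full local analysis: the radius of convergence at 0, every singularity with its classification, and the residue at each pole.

Radius of convergence at 0: 8/11.
At -8/11: a pole of order 2; residue -23/21.

Denominator factor (x + 8/11)^2: pole of order 2 at -8/11, modulus 8/11.
The radius of convergence is the smallest modulus among the singular points: 8/11.
At the order-2 pole -8/11 set g(x) = (x - (-8/11))^2*f(x) = -23*x/21 - 4/5.
Order-2 pole: residue = g'(a); g'(-8/11) = -23/21, so the residue is -23/21.


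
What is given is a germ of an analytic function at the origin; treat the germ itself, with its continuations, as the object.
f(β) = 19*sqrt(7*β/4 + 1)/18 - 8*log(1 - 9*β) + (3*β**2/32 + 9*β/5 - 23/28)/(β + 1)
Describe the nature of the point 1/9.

The point is a logarithmic branch point.

The term (-8)*log(1 - β/(1/9)) has argument 1 - 1/9/(1/9) = 0 at 1/9: a logarithmic (infinitely-sheeted) branch point; the remaining terms are analytic or single-valued there.


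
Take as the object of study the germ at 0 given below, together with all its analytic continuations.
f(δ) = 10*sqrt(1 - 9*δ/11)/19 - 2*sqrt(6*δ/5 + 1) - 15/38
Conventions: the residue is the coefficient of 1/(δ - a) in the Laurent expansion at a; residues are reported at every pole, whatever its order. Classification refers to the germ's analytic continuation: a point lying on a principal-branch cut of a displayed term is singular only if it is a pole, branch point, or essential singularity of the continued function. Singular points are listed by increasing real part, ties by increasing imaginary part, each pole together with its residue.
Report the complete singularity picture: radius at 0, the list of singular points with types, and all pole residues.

Branch term (-2)*sqrt(1 - δ/(-5/6)): its argument vanishes at δ = -5/6, a square-root branch point, modulus 5/6.
Branch term (10/19)*sqrt(1 - δ/(11/9)): its argument vanishes at δ = 11/9, a square-root branch point, modulus 11/9.
The radius of convergence is the smallest modulus among the singular points: 5/6.
List the singular points by increasing real part (a conjugate pair: the negative imaginary part first).

Radius of convergence at 0: 5/6.
At -5/6: an algebraic (square-root) branch point.
At 11/9: an algebraic (square-root) branch point.


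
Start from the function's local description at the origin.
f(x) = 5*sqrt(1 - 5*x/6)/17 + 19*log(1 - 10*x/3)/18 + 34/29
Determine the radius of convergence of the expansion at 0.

Branch term (19/18)*log(1 - x/(3/10)): its argument vanishes at x = 3/10, a logarithmic branch point, modulus 3/10.
Branch term (5/17)*sqrt(1 - x/(6/5)): its argument vanishes at x = 6/5, a square-root branch point, modulus 6/5.
The radius of convergence is the smallest modulus among the singular points: 3/10.

The radius of convergence is 3/10.


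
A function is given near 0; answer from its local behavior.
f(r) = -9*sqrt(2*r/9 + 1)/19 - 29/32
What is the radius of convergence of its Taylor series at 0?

The radius of convergence is 9/2.

Branch term (-9/19)*sqrt(1 - r/(-9/2)): its argument vanishes at r = -9/2, a square-root branch point, modulus 9/2.
The radius of convergence is the smallest modulus among the singular points: 9/2.


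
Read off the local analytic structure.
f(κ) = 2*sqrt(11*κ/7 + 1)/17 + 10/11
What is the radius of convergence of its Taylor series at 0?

The radius of convergence is 7/11.

Branch term (2/17)*sqrt(1 - κ/(-7/11)): its argument vanishes at κ = -7/11, a square-root branch point, modulus 7/11.
The radius of convergence is the smallest modulus among the singular points: 7/11.


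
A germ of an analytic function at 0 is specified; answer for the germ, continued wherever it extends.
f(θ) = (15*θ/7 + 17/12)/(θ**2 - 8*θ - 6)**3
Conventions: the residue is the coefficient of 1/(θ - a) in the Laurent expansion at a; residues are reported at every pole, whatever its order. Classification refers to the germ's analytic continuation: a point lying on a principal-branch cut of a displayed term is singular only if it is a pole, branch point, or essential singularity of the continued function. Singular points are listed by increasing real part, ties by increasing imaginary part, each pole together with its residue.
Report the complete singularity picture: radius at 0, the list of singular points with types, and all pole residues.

Denominator factor (θ**2 - 8*θ - 6)^3: discriminant 88, real irrational roots 4 + sqrt(22) and 4 - sqrt(22); poles of order 3, moduli 4 + sqrt(22) and -4 + sqrt(22).
The radius of convergence is the smallest modulus among the singular points: -4 + sqrt(22).
The factor θ**2 - 8*θ - 6 splits as (θ - a)(θ - a') with a = 4 - sqrt(22), a' = 4 + sqrt(22). At the order-3 pole a set g(θ) = (θ - a)^3*f(θ) = [15*θ/7 + 17/12] / (θ - a')^3.
Order-3 pole: residue = g''(a)/2; g''(4 - sqrt(22)) = -(839/2385152)*sqrt(22), so the residue is -(839/4770304)*sqrt(22).
The factor θ**2 - 8*θ - 6 splits as (θ - a)(θ - a') with a = 4 + sqrt(22), a' = 4 - sqrt(22). At the order-3 pole a set g(θ) = (θ - a)^3*f(θ) = [15*θ/7 + 17/12] / (θ - a')^3.
Order-3 pole: residue = g''(a)/2; g''(4 + sqrt(22)) = (839/2385152)*sqrt(22), so the residue is (839/4770304)*sqrt(22).
List the singular points by increasing real part (a conjugate pair: the negative imaginary part first).

Radius of convergence at 0: -4 + sqrt(22).
At 4 - sqrt(22): a pole of order 3; residue -(839/4770304)*sqrt(22).
At 4 + sqrt(22): a pole of order 3; residue (839/4770304)*sqrt(22).


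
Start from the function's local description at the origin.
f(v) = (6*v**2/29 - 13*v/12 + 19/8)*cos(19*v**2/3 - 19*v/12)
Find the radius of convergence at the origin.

The factor cos(19*v**2/3 - 19*v/12) is entire and contributes no finite singular point.
The polynomial part has no poles.
No finite singular points: the Taylor series at 0 converges everywhere.

The radius of convergence is infinite.


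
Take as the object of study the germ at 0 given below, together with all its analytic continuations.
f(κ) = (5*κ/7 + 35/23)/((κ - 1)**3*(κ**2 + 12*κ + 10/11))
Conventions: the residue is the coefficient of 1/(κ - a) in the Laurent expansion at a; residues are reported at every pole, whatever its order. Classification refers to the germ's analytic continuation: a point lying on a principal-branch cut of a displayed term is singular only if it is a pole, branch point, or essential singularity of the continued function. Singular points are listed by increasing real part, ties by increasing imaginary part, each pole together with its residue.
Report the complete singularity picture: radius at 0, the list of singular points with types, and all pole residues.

Radius of convergence at 0: 6 - (1/11)*sqrt(4246).
At -6 - (1/11)*sqrt(4246): a pole of order 1; residue -3191375/64070433 + (37602235/49462374276)*sqrt(4246).
At -6 + (1/11)*sqrt(4246): a pole of order 1; residue -3191375/64070433 - (37602235/49462374276)*sqrt(4246).
At 1: a pole of order 3; residue 6382750/64070433.


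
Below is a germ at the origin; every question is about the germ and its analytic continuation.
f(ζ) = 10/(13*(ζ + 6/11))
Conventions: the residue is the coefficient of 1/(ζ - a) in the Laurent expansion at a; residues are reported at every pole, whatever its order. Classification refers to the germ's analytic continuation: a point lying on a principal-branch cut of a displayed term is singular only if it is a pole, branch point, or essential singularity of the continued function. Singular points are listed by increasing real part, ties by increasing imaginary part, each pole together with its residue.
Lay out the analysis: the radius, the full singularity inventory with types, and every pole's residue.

Radius of convergence at 0: 6/11.
At -6/11: a pole of order 1; residue 10/13.

Denominator factor (ζ + 6/11): pole of order 1 at -6/11, modulus 6/11.
The radius of convergence is the smallest modulus among the singular points: 6/11.
At the order-1 pole -6/11 set g(ζ) = (ζ - (-6/11))*f(ζ) = 10/13.
Simple pole: residue = g(a) at a = -6/11, which is 10/13.


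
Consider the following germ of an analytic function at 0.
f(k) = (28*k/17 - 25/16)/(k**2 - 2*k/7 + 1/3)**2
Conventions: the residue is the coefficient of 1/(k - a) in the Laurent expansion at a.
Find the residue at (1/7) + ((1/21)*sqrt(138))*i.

The factor k**2 - 2*k/7 + 1/3 splits as (k - a)(k - a') with a = (1/7) + ((1/21)*sqrt(138))*i, a' = (1/7) - ((1/21)*sqrt(138))*i. At the order-2 pole a set g(k) = (k - a)^2*f(k) = [28*k/17 - 25/16] / (k - a')^2.
Order-2 pole: residue = g'(a); g'((1/7) + ((1/21)*sqrt(138))*i) = ((371469/2302208)*sqrt(138))*i, so the residue is ((371469/2302208)*sqrt(138))*i.

The residue is ((371469/2302208)*sqrt(138))*i.


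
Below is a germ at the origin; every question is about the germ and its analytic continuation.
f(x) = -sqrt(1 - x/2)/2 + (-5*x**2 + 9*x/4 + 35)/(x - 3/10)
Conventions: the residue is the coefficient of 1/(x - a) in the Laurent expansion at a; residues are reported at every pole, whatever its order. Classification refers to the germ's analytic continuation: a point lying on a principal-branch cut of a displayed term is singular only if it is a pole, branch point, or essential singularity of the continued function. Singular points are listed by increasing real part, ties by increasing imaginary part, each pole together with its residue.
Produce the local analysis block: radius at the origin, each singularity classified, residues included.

Denominator factor (x - 3/10): pole of order 1 at 3/10, modulus 3/10.
Branch term (-1/2)*sqrt(1 - x/(2)): its argument vanishes at x = 2, a square-root branch point, modulus 2.
The radius of convergence is the smallest modulus among the singular points: 3/10.
The branch term is analytic at 3/10 and contributes nothing to the residue; only the rational part matters.
At the order-1 pole 3/10 set g(x) = (x - (3/10))*(rational part) = -5*x**2 + 9*x/4 + 35.
Simple pole: residue = g(a) at a = 3/10, which is 1409/40.
List the singular points by increasing real part (a conjugate pair: the negative imaginary part first).

Radius of convergence at 0: 3/10.
At 3/10: a pole of order 1; residue 1409/40.
At 2: an algebraic (square-root) branch point.


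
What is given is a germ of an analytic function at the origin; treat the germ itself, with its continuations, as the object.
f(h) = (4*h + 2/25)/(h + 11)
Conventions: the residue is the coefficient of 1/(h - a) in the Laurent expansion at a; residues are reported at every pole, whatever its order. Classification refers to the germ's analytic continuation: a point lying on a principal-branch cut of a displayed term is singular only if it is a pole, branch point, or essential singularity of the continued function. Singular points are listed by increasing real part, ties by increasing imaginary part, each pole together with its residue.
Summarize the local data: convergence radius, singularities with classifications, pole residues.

Radius of convergence at 0: 11.
At -11: a pole of order 1; residue -1098/25.

Denominator factor (h + 11): pole of order 1 at -11, modulus 11.
The radius of convergence is the smallest modulus among the singular points: 11.
At the order-1 pole -11 set g(h) = (h - (-11))*f(h) = 4*h + 2/25.
Simple pole: residue = g(a) at a = -11, which is -1098/25.


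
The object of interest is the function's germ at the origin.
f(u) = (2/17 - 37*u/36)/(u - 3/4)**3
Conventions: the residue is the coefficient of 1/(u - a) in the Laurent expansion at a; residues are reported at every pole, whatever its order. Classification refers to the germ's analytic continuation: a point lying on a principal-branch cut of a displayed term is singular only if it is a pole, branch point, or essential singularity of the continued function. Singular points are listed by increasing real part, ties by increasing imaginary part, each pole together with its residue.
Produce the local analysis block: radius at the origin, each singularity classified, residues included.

Radius of convergence at 0: 3/4.
At 3/4: a pole of order 3; residue 0.

Denominator factor (u - 3/4)^3: pole of order 3 at 3/4, modulus 3/4.
The radius of convergence is the smallest modulus among the singular points: 3/4.
At the order-3 pole 3/4 set g(u) = (u - (3/4))^3*f(u) = 2/17 - 37*u/36.
Order-3 pole: residue = g''(a)/2; g''(3/4) = 0, so the residue is 0.


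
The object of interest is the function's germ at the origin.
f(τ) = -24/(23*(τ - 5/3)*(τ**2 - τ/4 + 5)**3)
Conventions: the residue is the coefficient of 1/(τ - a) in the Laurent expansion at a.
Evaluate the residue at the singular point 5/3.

The residue is -1119744/428021375.

At the order-1 pole 5/3 set g(τ) = (τ - (5/3))*f(τ) = -24/(23*(τ**2 - τ/4 + 5)**3).
Simple pole: residue = g(a) at a = 5/3, which is -1119744/428021375.


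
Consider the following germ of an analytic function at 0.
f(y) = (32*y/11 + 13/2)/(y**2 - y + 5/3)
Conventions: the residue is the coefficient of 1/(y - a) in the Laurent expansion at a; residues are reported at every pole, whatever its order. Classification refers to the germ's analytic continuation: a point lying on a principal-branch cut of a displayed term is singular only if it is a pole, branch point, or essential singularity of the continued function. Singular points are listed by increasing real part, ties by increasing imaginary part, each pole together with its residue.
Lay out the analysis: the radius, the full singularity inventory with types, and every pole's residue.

Radius of convergence at 0: (1/3)*sqrt(15).
At (1/2) - ((1/6)*sqrt(51))*i: a pole of order 1; residue (16/11) + ((175/374)*sqrt(51))*i.
At (1/2) + ((1/6)*sqrt(51))*i: a pole of order 1; residue (16/11) - ((175/374)*sqrt(51))*i.

Denominator factor (y**2 - y + 5/3): discriminant -17/3, complex-conjugate roots (1/2) + ((1/6)*sqrt(51))*i and (1/2) - ((1/6)*sqrt(51))*i; poles of order 1, moduli (1/3)*sqrt(15) and (1/3)*sqrt(15).
The radius of convergence is the smallest modulus among the singular points: (1/3)*sqrt(15).
The factor y**2 - y + 5/3 splits as (y - a)(y - a') with a = (1/2) - ((1/6)*sqrt(51))*i, a' = (1/2) + ((1/6)*sqrt(51))*i. At the order-1 pole a set g(y) = (y - a)*f(y) = [32*y/11 + 13/2] / (y - a').
Simple pole: residue = g(a) at a = (1/2) - ((1/6)*sqrt(51))*i, which is (16/11) + ((175/374)*sqrt(51))*i.
The factor y**2 - y + 5/3 splits as (y - a)(y - a') with a = (1/2) + ((1/6)*sqrt(51))*i, a' = (1/2) - ((1/6)*sqrt(51))*i. At the order-1 pole a set g(y) = (y - a)*f(y) = [32*y/11 + 13/2] / (y - a').
Simple pole: residue = g(a) at a = (1/2) + ((1/6)*sqrt(51))*i, which is (16/11) - ((175/374)*sqrt(51))*i.
List the singular points by increasing real part (a conjugate pair: the negative imaginary part first).


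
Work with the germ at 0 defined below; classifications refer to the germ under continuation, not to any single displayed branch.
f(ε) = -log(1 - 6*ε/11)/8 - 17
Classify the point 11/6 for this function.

The point is a logarithmic branch point.

The term (-1/8)*log(1 - ε/(11/6)) has argument 1 - 11/6/(11/6) = 0 at 11/6: a logarithmic (infinitely-sheeted) branch point; the remaining terms are analytic or single-valued there.


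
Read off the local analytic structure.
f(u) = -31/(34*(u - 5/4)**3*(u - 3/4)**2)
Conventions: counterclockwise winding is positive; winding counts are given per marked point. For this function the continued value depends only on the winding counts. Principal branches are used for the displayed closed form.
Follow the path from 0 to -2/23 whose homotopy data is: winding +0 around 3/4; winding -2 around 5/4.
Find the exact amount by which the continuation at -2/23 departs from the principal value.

Continued minus principal equals 0.

The function is rational, hence single-valued: continuing it around any pole returns the same value, so the difference is 0.


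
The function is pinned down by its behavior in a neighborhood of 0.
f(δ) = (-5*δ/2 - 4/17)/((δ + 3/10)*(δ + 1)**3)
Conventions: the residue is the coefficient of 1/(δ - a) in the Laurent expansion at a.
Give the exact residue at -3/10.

At the order-1 pole -3/10 set g(δ) = (δ - (-3/10))*f(δ) = (-5*δ/2 - 4/17)/(δ + 1)**3.
Simple pole: residue = g(a) at a = -3/10, which is 1250/833.

The residue is 1250/833.


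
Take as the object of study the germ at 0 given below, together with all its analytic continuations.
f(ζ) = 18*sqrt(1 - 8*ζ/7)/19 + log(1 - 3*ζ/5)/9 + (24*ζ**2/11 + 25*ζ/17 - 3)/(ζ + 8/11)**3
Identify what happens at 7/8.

The term (18/19)*sqrt(1 - ζ/(7/8)) has argument 1 - 7/8/(7/8) = 0 at 7/8: a square-root (algebraic, two-sheeted) branch point; the remaining terms are analytic or single-valued there.

The point is an algebraic (square-root) branch point.


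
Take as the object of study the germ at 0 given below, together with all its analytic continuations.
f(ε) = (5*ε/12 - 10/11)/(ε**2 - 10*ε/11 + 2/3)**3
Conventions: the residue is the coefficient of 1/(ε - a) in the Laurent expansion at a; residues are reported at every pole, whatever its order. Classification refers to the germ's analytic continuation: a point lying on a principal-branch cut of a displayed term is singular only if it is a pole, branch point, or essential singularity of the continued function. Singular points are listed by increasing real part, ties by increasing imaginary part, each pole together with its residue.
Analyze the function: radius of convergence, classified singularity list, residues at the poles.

Radius of convergence at 0: (1/3)*sqrt(6).
At (5/11) - ((1/33)*sqrt(501))*i: a pole of order 3; residue -((12518055/298077632)*sqrt(501))*i.
At (5/11) + ((1/33)*sqrt(501))*i: a pole of order 3; residue ((12518055/298077632)*sqrt(501))*i.

Denominator factor (ε**2 - 10*ε/11 + 2/3)^3: discriminant -668/363, complex-conjugate roots (5/11) + ((1/33)*sqrt(501))*i and (5/11) - ((1/33)*sqrt(501))*i; poles of order 3, moduli (1/3)*sqrt(6) and (1/3)*sqrt(6).
The radius of convergence is the smallest modulus among the singular points: (1/3)*sqrt(6).
The factor ε**2 - 10*ε/11 + 2/3 splits as (ε - a)(ε - a') with a = (5/11) - ((1/33)*sqrt(501))*i, a' = (5/11) + ((1/33)*sqrt(501))*i. At the order-3 pole a set g(ε) = (ε - a)^3*f(ε) = [5*ε/12 - 10/11] / (ε - a')^3.
Order-3 pole: residue = g''(a)/2; g''((5/11) - ((1/33)*sqrt(501))*i) = -((12518055/149038816)*sqrt(501))*i, so the residue is -((12518055/298077632)*sqrt(501))*i.
The factor ε**2 - 10*ε/11 + 2/3 splits as (ε - a)(ε - a') with a = (5/11) + ((1/33)*sqrt(501))*i, a' = (5/11) - ((1/33)*sqrt(501))*i. At the order-3 pole a set g(ε) = (ε - a)^3*f(ε) = [5*ε/12 - 10/11] / (ε - a')^3.
Order-3 pole: residue = g''(a)/2; g''((5/11) + ((1/33)*sqrt(501))*i) = ((12518055/149038816)*sqrt(501))*i, so the residue is ((12518055/298077632)*sqrt(501))*i.
List the singular points by increasing real part (a conjugate pair: the negative imaginary part first).


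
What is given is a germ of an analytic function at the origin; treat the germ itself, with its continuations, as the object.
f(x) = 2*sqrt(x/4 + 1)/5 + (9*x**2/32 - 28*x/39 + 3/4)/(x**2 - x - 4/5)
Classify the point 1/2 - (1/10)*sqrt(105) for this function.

The denominator factor x**2 - x - 4/5 vanishes at 1/2 - (1/10)*sqrt(105) and appears to the power 1; the numerator there equals 9443/12480 + (109/2496)*sqrt(105), nonzero, and no other factor vanishes.
The branch terms are analytic at this point.
Hence a pole whose order is the multiplicity, 1.

The point is a pole of order 1.


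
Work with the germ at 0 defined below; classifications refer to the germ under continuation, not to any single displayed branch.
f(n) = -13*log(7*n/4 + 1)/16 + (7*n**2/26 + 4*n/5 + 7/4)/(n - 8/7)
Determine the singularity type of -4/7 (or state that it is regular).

The term (-13/16)*log(1 - n/(-4/7)) has argument 1 - -4/7/(-4/7) = 0 at -4/7: a logarithmic (infinitely-sheeted) branch point; the remaining terms are analytic or single-valued there.

The point is a logarithmic branch point.


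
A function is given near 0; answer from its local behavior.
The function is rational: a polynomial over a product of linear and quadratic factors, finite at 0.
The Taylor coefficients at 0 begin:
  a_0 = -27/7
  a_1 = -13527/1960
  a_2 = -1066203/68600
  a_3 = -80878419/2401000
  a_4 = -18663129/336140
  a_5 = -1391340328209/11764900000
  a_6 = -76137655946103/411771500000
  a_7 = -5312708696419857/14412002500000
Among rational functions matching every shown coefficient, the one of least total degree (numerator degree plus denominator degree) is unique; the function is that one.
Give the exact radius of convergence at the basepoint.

No rational of total degree below 6 reproduces all 8 coefficients; solving the [1/5] Pade equations on them gives f(ω) = (-5*ω/2 - 4/3)/((ω + 7/9)*(ω**2 + 2*ω/5 - 2/3)**2), whose expansion matches every shown term.
Denominator factor (ω**2 + 2*ω/5 - 2/3)^2: discriminant 212/75, real irrational roots -1/5 + (1/15)*sqrt(159) and -1/5 - (1/15)*sqrt(159); poles of order 2, moduli -1/5 + (1/15)*sqrt(159) and 1/5 + (1/15)*sqrt(159).
Denominator factor (ω + 7/9): pole of order 1 at -7/9, modulus 7/9.
The radius of convergence is the smallest modulus among the singular points: -1/5 + (1/15)*sqrt(159).

The radius of convergence is -1/5 + (1/15)*sqrt(159).


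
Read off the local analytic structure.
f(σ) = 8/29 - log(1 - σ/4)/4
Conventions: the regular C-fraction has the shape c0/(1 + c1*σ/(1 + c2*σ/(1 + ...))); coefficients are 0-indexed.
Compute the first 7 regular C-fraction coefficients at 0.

Taylor coefficients (expand at 0): a_0 = 8/29, a_1 = 1/16, a_2 = 1/128, a_3 = 1/768, a_4 = 1/4096, a_5 = 1/20480, a_6 = 1/98304.
c0 = a_0 = 8/29. Peel one level at a time: if S = 1 + c*σ/S' with S'(0) = 1, then c is the σ-coefficient of S and S' = c*σ/(S - 1).
S_1 = c0/f = 1 + (-29/128)*σ + (377/16384)*σ^2 + ...; c1 = -29/128.
S_2 = c1*σ/(S_1 - 1) = 1 + (13/128)*σ + (-1/192)*σ^2 + ...; c2 = 13/128.
S_3 = c2*σ/(S_2 - 1) = 1 + (2/39)*σ + (55/6084)*σ^2 + ...; c3 = 2/39.
S_4 = c3*σ/(S_3 - 1) = 1 + (-55/312)*σ + (-1/240)*σ^2 + ...; c4 = -55/312.
S_5 = c4*σ/(S_4 - 1) = 1 + (-13/550)*σ + (-2899/1210000)*σ^2 + ...; c5 = -13/550.
S_6 = c5*σ/(S_5 - 1) = 1 + (-223/2200)*σ + ...; c6 = -223/2200.

The regular C-fraction coefficients are [8/29, -29/128, 13/128, 2/39, -55/312, -13/550, -223/2200].


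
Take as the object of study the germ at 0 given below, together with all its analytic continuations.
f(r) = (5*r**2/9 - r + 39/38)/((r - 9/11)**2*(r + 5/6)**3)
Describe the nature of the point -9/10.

Denominator factors: r + 5/6 = -1/15 at r = -9/10; r - 9/11 = -189/110 at r = -9/10 — none vanishes.
So the germ continues analytically to -9/10.

The point is a regular point.


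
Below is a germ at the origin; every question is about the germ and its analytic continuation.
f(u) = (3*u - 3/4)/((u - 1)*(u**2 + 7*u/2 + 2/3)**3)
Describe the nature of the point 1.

The denominator factor u - 1 vanishes at 1 and appears to the power 1; the numerator there equals 9/4, nonzero, and no other factor vanishes.
Hence a pole whose order is the multiplicity, 1.

The point is a pole of order 1.


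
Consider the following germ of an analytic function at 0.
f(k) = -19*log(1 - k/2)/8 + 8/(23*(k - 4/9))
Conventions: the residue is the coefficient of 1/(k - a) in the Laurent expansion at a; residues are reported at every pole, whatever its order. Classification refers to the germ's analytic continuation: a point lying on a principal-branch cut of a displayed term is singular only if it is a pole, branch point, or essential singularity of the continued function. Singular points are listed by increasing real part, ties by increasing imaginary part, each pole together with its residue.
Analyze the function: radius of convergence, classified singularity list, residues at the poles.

Denominator factor (k - 4/9): pole of order 1 at 4/9, modulus 4/9.
Branch term (-19/8)*log(1 - k/(2)): its argument vanishes at k = 2, a logarithmic branch point, modulus 2.
The radius of convergence is the smallest modulus among the singular points: 4/9.
The branch term is analytic at 4/9 and contributes nothing to the residue; only the rational part matters.
At the order-1 pole 4/9 set g(k) = (k - (4/9))*(rational part) = 8/23.
Simple pole: residue = g(a) at a = 4/9, which is 8/23.
List the singular points by increasing real part (a conjugate pair: the negative imaginary part first).

Radius of convergence at 0: 4/9.
At 4/9: a pole of order 1; residue 8/23.
At 2: a logarithmic branch point.


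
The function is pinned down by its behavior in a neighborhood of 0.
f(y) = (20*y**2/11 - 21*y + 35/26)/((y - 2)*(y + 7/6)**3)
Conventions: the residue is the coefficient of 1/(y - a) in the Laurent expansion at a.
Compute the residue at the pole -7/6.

The residue is 1031076/980837.

At the order-3 pole -7/6 set g(y) = (y - (-7/6))^3*f(y) = (20*y**2/11 - 21*y + 35/26)/(y - 2).
Order-3 pole: residue = g''(a)/2; g''(-7/6) = 2062152/980837, so the residue is 1031076/980837.


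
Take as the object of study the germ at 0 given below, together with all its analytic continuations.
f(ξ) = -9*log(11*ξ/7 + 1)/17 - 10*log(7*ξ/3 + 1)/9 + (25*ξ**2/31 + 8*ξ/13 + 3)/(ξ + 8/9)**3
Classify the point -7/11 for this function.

The point is a logarithmic branch point.

The term (-9/17)*log(1 - ξ/(-7/11)) has argument 1 - -7/11/(-7/11) = 0 at -7/11: a logarithmic (infinitely-sheeted) branch point; the remaining terms are analytic or single-valued there.


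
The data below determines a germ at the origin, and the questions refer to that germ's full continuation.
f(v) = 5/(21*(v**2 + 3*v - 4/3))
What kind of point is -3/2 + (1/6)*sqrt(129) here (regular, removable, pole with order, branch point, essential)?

The denominator factor v**2 + 3*v - 4/3 vanishes at -3/2 + (1/6)*sqrt(129) and appears to the power 1; the numerator there equals 5/21, nonzero, and no other factor vanishes.
Hence a pole whose order is the multiplicity, 1.

The point is a pole of order 1.


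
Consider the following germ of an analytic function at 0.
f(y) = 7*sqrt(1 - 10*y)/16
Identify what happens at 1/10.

The term (7/16)*sqrt(1 - y/(1/10)) has argument 1 - 1/10/(1/10) = 0 at 1/10: a square-root (algebraic, two-sheeted) branch point; the remaining terms are analytic or single-valued there.

The point is an algebraic (square-root) branch point.


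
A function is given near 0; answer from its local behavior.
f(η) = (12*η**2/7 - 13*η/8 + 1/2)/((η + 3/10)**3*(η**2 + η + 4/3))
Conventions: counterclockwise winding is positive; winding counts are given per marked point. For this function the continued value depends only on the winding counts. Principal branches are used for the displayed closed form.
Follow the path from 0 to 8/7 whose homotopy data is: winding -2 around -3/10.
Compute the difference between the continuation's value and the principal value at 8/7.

Continued minus principal equals 0.

The function is rational, hence single-valued: continuing it around any pole returns the same value, so the difference is 0.


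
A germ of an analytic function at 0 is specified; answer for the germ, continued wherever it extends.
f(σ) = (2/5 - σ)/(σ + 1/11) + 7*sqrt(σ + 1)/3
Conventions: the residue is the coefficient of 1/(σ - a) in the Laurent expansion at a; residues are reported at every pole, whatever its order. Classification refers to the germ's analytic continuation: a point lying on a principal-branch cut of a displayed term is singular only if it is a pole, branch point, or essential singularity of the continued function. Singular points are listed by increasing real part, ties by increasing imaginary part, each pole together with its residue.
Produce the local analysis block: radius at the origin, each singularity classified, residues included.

Radius of convergence at 0: 1/11.
At -1: an algebraic (square-root) branch point.
At -1/11: a pole of order 1; residue 27/55.

Denominator factor (σ + 1/11): pole of order 1 at -1/11, modulus 1/11.
Branch term (7/3)*sqrt(1 - σ/(-1)): its argument vanishes at σ = -1, a square-root branch point, modulus 1.
The radius of convergence is the smallest modulus among the singular points: 1/11.
The branch term is analytic at -1/11 and contributes nothing to the residue; only the rational part matters.
At the order-1 pole -1/11 set g(σ) = (σ - (-1/11))*(rational part) = 2/5 - σ.
Simple pole: residue = g(a) at a = -1/11, which is 27/55.
List the singular points by increasing real part (a conjugate pair: the negative imaginary part first).


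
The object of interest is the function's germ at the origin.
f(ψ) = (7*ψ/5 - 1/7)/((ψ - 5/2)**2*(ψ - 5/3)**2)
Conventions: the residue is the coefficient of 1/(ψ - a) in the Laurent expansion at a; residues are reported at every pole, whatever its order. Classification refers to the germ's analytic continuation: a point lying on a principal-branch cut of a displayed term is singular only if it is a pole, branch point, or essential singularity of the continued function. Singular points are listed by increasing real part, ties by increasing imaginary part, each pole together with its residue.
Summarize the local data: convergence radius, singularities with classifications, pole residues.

Denominator factor (ψ - 5/2)^2: pole of order 2 at 5/2, modulus 5/2.
Denominator factor (ψ - 5/3)^2: pole of order 2 at 5/3, modulus 5/3.
The radius of convergence is the smallest modulus among the singular points: 5/3.
At the order-2 pole 5/3 set g(ψ) = (ψ - (5/3))^2*f(ψ) = (7*ψ/5 - 1/7)/(ψ - 5/2)**2.
Order-2 pole: residue = g'(a); g'(5/3) = 8388/875, so the residue is 8388/875.
At the order-2 pole 5/2 set g(ψ) = (ψ - (5/2))^2*f(ψ) = (7*ψ/5 - 1/7)/(ψ - 5/3)**2.
Order-2 pole: residue = g'(a); g'(5/2) = -8388/875, so the residue is -8388/875.
List the singular points by increasing real part (a conjugate pair: the negative imaginary part first).

Radius of convergence at 0: 5/3.
At 5/3: a pole of order 2; residue 8388/875.
At 5/2: a pole of order 2; residue -8388/875.


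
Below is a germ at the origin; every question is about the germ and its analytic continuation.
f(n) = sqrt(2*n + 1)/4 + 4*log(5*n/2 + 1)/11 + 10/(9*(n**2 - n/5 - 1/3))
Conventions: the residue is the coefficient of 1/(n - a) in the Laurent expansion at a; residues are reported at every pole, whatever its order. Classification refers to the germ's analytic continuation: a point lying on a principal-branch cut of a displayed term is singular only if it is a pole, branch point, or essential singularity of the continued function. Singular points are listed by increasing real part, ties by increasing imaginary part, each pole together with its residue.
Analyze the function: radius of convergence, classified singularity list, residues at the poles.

Denominator factor (n**2 - n/5 - 1/3): discriminant 103/75, real irrational roots 1/10 + (1/30)*sqrt(309) and 1/10 - (1/30)*sqrt(309); poles of order 1, moduli 1/10 + (1/30)*sqrt(309) and -1/10 + (1/30)*sqrt(309).
Branch term (4/11)*log(1 - n/(-2/5)): its argument vanishes at n = -2/5, a logarithmic branch point, modulus 2/5.
Branch term (1/4)*sqrt(1 - n/(-1/2)): its argument vanishes at n = -1/2, a square-root branch point, modulus 1/2.
The radius of convergence is the smallest modulus among the singular points: 2/5.
The branch terms are analytic at 1/10 - (1/30)*sqrt(309) and contribute nothing to the residue; only the rational part matters.
The factor n**2 - n/5 - 1/3 splits as (n - a)(n - a') with a = 1/10 - (1/30)*sqrt(309), a' = 1/10 + (1/30)*sqrt(309). At the order-1 pole a set g(n) = (n - a)*(rational part) = [10/9] / (n - a').
Simple pole: residue = g(a) at a = 1/10 - (1/30)*sqrt(309), which is -(50/927)*sqrt(309).
The branch terms are analytic at 1/10 + (1/30)*sqrt(309) and contribute nothing to the residue; only the rational part matters.
The factor n**2 - n/5 - 1/3 splits as (n - a)(n - a') with a = 1/10 + (1/30)*sqrt(309), a' = 1/10 - (1/30)*sqrt(309). At the order-1 pole a set g(n) = (n - a)*(rational part) = [10/9] / (n - a').
Simple pole: residue = g(a) at a = 1/10 + (1/30)*sqrt(309), which is (50/927)*sqrt(309).
List the singular points by increasing real part (a conjugate pair: the negative imaginary part first).

Radius of convergence at 0: 2/5.
At -1/2: an algebraic (square-root) branch point.
At 1/10 - (1/30)*sqrt(309): a pole of order 1; residue -(50/927)*sqrt(309).
At -2/5: a logarithmic branch point.
At 1/10 + (1/30)*sqrt(309): a pole of order 1; residue (50/927)*sqrt(309).


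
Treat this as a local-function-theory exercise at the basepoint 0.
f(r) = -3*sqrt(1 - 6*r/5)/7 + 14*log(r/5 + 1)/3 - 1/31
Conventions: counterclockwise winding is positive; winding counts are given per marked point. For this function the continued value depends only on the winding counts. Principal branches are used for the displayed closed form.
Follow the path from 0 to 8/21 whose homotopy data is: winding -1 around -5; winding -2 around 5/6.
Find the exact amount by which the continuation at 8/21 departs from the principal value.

Continued minus principal equals -(28/3)*pi*i.

The rational part is single-valued and drops out of the difference; each branch term changes only by its own monodromy.
(-3/7)*sqrt(1 - r/(5/6)): winding -2 is even, the square root returns to the same sheet, contribution 0.
(14/3)*log(1 - r/(-5)): each positive loop around -5 adds 2*pi*i to the log, so winding -1 contributes (14/3)*(-1)*2*pi*i = -(28/3)*pi*i.
Summing the contributions at r = 8/21 gives -(28/3)*pi*i.


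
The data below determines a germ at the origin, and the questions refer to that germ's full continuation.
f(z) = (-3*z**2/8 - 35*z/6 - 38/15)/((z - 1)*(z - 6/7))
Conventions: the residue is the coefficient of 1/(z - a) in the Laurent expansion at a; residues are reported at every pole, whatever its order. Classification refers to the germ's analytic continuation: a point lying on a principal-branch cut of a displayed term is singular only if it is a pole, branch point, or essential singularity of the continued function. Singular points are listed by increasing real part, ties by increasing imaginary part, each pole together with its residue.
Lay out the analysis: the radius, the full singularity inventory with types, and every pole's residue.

Radius of convergence at 0: 6/7.
At 6/7: a pole of order 1; residue 11479/210.
At 1: a pole of order 1; residue -7343/120.

Denominator factor (z - 6/7): pole of order 1 at 6/7, modulus 6/7.
Denominator factor (z - 1): pole of order 1 at 1, modulus 1.
The radius of convergence is the smallest modulus among the singular points: 6/7.
At the order-1 pole 6/7 set g(z) = (z - (6/7))*f(z) = (-3*z**2/8 - 35*z/6 - 38/15)/(z - 1).
Simple pole: residue = g(a) at a = 6/7, which is 11479/210.
At the order-1 pole 1 set g(z) = (z - (1))*f(z) = (-3*z**2/8 - 35*z/6 - 38/15)/(z - 6/7).
Simple pole: residue = g(a) at a = 1, which is -7343/120.
List the singular points by increasing real part (a conjugate pair: the negative imaginary part first).


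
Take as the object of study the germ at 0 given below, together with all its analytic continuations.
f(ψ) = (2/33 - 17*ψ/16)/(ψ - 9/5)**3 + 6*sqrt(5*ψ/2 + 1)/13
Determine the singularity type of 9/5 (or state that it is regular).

The point is a pole of order 3.

The denominator factor ψ - 9/5 vanishes at 9/5 and appears to the power 3; the numerator there equals -4889/2640, nonzero, and no other factor vanishes.
The branch terms are analytic at this point.
Hence a pole whose order is the multiplicity, 3.


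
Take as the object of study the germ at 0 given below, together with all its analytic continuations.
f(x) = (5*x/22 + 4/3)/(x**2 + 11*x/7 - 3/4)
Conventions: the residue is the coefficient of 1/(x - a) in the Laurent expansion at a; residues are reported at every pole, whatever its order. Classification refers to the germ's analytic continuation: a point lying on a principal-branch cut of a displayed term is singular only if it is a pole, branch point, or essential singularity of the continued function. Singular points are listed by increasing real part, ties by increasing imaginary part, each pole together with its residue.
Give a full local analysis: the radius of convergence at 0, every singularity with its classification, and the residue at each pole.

Radius of convergence at 0: -11/14 + (1/7)*sqrt(67).
At -11/14 - (1/7)*sqrt(67): a pole of order 1; residue 5/44 - (97/1608)*sqrt(67).
At -11/14 + (1/7)*sqrt(67): a pole of order 1; residue 5/44 + (97/1608)*sqrt(67).


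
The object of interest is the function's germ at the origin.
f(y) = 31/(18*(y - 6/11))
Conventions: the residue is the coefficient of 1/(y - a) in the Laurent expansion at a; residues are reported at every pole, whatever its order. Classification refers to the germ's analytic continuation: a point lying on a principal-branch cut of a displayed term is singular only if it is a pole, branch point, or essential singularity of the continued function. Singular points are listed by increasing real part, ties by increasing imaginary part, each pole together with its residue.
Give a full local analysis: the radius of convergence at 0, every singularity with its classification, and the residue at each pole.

Radius of convergence at 0: 6/11.
At 6/11: a pole of order 1; residue 31/18.

Denominator factor (y - 6/11): pole of order 1 at 6/11, modulus 6/11.
The radius of convergence is the smallest modulus among the singular points: 6/11.
At the order-1 pole 6/11 set g(y) = (y - (6/11))*f(y) = 31/18.
Simple pole: residue = g(a) at a = 6/11, which is 31/18.


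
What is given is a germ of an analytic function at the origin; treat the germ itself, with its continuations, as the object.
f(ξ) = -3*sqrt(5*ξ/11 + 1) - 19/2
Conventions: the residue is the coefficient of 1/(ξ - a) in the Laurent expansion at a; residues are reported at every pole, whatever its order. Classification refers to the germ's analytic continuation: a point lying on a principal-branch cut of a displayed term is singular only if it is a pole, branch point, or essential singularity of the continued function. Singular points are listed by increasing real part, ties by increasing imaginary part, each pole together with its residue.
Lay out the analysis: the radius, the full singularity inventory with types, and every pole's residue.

Branch term (-3)*sqrt(1 - ξ/(-11/5)): its argument vanishes at ξ = -11/5, a square-root branch point, modulus 11/5.
The radius of convergence is the smallest modulus among the singular points: 11/5.

Radius of convergence at 0: 11/5.
At -11/5: an algebraic (square-root) branch point.


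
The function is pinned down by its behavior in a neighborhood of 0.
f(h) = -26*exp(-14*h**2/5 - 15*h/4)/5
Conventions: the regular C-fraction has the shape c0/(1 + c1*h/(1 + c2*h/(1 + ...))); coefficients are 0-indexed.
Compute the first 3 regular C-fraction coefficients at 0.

The regular C-fraction coefficients are [-26/5, 15/4, -1573/600].

Taylor coefficients (expand at 0): a_0 = -26/5, a_1 = 39/2, a_2 = -8801/400.
c0 = a_0 = -26/5. Peel one level at a time: if S = 1 + c*h/S' with S'(0) = 1, then c is the h-coefficient of S and S' = c*h/(S - 1).
S_1 = c0/f = 1 + (15/4)*h + (1573/160)*h^2 + ...; c1 = 15/4.
S_2 = c1*h/(S_1 - 1) = 1 + (-1573/600)*h + ...; c2 = -1573/600.
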